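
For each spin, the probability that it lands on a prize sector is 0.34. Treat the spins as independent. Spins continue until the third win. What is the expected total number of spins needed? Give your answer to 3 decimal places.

8.824

Y = total spins until the third success; negative binomial with r=3, p=0.34.
E[Y] = r / p = 3 / 0.34 = 8.82353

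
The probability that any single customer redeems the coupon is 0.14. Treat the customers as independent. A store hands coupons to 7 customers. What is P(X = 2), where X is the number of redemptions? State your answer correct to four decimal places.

X ~ Binomial(n=7, p=0.14).
P(X=2) = C(7,2) · p^2 · (1−p)^5
= 21 · 0.0196 · 0.47043 = 0.193628

0.1936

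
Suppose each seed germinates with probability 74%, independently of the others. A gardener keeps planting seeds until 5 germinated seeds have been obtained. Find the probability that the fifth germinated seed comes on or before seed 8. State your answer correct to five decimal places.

0.87188

Finishing within 8 seeds ⇔ at least 5 successes in the first 8. With X ~ Binomial(8, 0.74), P(Y ≤ 8) = 1 − P(X ≤ 4).
  k=0: C(8,0)·0.74^0·0.26^8 = 0.0000209
  k=1: C(8,1)·0.74^1·0.26^7 = 0.0004755
  k=2: C(8,2)·0.74^2·0.26^6 = 0.0047365
  k=3: C(8,3)·0.74^3·0.26^5 = 0.0269619
  k=4: C(8,4)·0.74^4·0.26^4 = 0.0959220
1 − 0.1281168 = 0.8718832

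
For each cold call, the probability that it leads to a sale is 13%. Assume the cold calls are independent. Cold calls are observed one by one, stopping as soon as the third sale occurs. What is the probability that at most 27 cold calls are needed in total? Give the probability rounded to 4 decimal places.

Finishing within 27 cold calls ⇔ at least 3 successes in the first 27. With X ~ Binomial(27, 0.13), P(Y ≤ 27) = 1 − P(X ≤ 2).
  k=0: C(27,0)·0.13^0·0.87^27 = 0.023282
  k=1: C(27,1)·0.13^1·0.87^26 = 0.093931
  k=2: C(27,2)·0.13^2·0.87^25 = 0.182463
1 − 0.299676 = 0.700324

0.7003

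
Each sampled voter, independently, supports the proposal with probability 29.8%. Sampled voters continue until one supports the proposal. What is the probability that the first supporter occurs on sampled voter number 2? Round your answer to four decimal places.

0.2092

Geometric (trials to first success), p = 0.298.
P(Y = 2) = (1−p)^1 · p = 0.702 · 0.298 = 0.209196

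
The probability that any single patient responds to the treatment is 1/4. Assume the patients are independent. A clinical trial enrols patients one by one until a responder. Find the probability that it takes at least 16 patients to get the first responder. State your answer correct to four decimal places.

0.0134

Y = number of patients to the first success; geometric, p = 0.25.
P(Y > 15) = P(first 15 all fail) = (1−p)^15 = 0.013363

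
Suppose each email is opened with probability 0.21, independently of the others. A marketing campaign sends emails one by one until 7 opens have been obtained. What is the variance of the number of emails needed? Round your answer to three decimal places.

125.397

Y = total emails until the seventh success; negative binomial with r=7, p=0.21.
Var(Y) = r(1−p)/p² = 7·0.79 / 0.21² = 125.39683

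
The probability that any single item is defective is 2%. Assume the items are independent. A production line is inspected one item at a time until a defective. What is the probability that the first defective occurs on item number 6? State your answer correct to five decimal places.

Geometric (trials to first success), p = 0.02.
P(Y = 6) = (1−p)^5 · p = 0.90392 · 0.02 = 0.0180784

0.01808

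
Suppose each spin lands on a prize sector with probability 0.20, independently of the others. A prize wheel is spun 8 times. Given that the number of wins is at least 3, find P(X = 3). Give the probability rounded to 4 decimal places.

0.7229

X ~ Binomial(8, 0.20). Want P(X=3 | X≥3) = P(X=3) / P(X≥3).
P(X=3) = C(8,3)·0.20^3·0.80^5 = 0.146801
P(X≥3) = 1 − 0.167772 − 0.335544 − 0.293601 = 0.203082
Ratio = 0.146801 / 0.203082 = 0.722863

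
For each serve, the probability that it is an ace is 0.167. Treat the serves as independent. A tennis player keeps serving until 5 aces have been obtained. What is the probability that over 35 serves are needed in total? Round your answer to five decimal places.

0.28256

Needing more than 35 serves ⇔ fewer than 5 successes in the first 35. With X ~ Binomial(35, 0.167), P(Y > 35) = P(X ≤ 4).
  k=0: C(35,0)·0.167^0·0.833^35 = 0.0016695
  k=1: C(35,1)·0.167^1·0.833^34 = 0.0117143
  k=2: C(35,2)·0.167^2·0.833^33 = 0.0399241
  k=3: C(35,3)·0.167^3·0.833^32 = 0.0880439
  k=4: C(35,4)·0.167^4·0.833^31 = 0.1412084
P(X ≤ 4) = 0.2825601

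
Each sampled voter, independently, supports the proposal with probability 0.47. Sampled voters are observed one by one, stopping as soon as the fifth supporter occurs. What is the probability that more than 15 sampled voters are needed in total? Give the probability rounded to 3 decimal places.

0.092

Needing more than 15 sampled voters ⇔ fewer than 5 successes in the first 15. With X ~ Binomial(15, 0.47), P(Y > 15) = P(X ≤ 4).
  k=0: C(15,0)·0.47^0·0.53^15 = 0.00007
  k=1: C(15,1)·0.47^1·0.53^14 = 0.00097
  k=2: C(15,2)·0.47^2·0.53^13 = 0.00604
  k=3: C(15,3)·0.47^3·0.53^12 = 0.02321
  k=4: C(15,4)·0.47^4·0.53^11 = 0.06174
P(X ≤ 4) = 0.09203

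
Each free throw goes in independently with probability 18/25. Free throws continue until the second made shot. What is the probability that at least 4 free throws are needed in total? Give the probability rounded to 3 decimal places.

Needing more than 3 free throws ⇔ fewer than 2 successes in the first 3. With X ~ Binomial(3, 0.72), P(Y > 3) = P(X ≤ 1).
  k=0: C(3,0)·0.72^0·0.28^3 = 0.02195
  k=1: C(3,1)·0.72^1·0.28^2 = 0.16934
P(X ≤ 1) = 0.19130

0.191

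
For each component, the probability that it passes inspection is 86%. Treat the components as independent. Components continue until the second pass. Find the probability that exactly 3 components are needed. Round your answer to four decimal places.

Y = trial on which the second success occurs; negative binomial, r=2, p=0.86.
P(Y=3) = C(2,1) · p^2 · (1−p)^1
= 2 · 0.7396 · 0.14 = 0.207088

0.2071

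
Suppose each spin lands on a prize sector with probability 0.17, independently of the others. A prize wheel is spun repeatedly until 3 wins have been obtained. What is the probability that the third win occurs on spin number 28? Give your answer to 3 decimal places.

0.016

Y = trial on which the third success occurs; negative binomial, r=3, p=0.17.
P(Y=28) = C(27,2) · p^3 · (1−p)^25
= 351 · 0.004913 · 0.0094831 = 0.01635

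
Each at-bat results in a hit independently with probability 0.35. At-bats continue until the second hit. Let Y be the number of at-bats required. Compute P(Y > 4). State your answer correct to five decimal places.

0.56298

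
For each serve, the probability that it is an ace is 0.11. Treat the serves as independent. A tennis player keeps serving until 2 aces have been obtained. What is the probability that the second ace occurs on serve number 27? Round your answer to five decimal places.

0.01708

Y = trial on which the second success occurs; negative binomial, r=2, p=0.11.
P(Y=27) = C(26,1) · p^2 · (1−p)^25
= 26 · 0.0121 · 0.054294 = 0.0170808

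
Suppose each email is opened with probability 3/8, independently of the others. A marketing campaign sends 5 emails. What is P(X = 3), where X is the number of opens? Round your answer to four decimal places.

X ~ Binomial(n=5, p=0.375).
P(X=3) = C(5,3) · p^3 · (1−p)^2
= 10 · 0.052734 · 0.39062 = 0.205994

0.2060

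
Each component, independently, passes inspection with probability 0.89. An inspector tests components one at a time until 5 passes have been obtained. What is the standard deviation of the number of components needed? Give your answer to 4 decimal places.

0.8333

Y = total components until the fifth success; negative binomial with r=5, p=0.89.
SD(Y) = √[r(1−p)/p²] = √(0.694357) = 0.833281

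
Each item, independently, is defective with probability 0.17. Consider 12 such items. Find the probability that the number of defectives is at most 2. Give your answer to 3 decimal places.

0.666

X ~ Binomial(12, 0.17); P(X ≤ 2) = Σ C(12,k) p^k (1−p)^(12−k) over k:
  k=0: C(12,0)·0.17^0·0.83^12 = 0.10689
  k=1: C(12,1)·0.17^1·0.83^11 = 0.26272
  k=2: C(12,2)·0.17^2·0.83^10 = 0.29595
Total = 0.66556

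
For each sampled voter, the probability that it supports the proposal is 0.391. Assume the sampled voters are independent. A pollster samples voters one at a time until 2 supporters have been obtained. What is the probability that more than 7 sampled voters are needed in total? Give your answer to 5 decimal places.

0.17070

Needing more than 7 sampled voters ⇔ fewer than 2 successes in the first 7. With X ~ Binomial(7, 0.391), P(Y > 7) = P(X ≤ 1).
  k=0: C(7,0)·0.391^0·0.609^7 = 0.0310686
  k=1: C(7,1)·0.391^1·0.609^6 = 0.1396299
P(X ≤ 1) = 0.1706985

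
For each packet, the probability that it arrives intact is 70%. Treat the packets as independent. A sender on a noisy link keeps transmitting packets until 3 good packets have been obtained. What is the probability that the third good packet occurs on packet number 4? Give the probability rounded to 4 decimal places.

0.3087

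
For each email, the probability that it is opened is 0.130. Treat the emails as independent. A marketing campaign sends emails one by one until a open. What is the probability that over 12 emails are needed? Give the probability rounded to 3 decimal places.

Y = number of emails to the first success; geometric, p = 0.13.
P(Y > 12) = P(first 12 all fail) = (1−p)^12 = 0.18803

0.188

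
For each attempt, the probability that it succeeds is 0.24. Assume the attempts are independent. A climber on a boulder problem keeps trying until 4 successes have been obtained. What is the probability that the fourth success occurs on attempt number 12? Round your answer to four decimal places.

Y = trial on which the fourth success occurs; negative binomial, r=4, p=0.24.
P(Y=12) = C(11,3) · p^4 · (1−p)^8
= 165 · 0.0033178 · 0.1113 = 0.060931

0.0609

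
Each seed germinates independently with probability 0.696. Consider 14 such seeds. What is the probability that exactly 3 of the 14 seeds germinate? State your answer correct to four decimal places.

X ~ Binomial(n=14, p=0.696).
P(X=3) = C(14,3) · p^3 · (1−p)^11
= 364 · 0.33715 · 2.0493e-06 = 0.000252

0.0003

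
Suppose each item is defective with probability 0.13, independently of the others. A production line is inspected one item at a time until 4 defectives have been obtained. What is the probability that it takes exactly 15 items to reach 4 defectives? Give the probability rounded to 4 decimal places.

0.0225

Y = trial on which the fourth success occurs; negative binomial, r=4, p=0.13.
P(Y=15) = C(14,3) · p^4 · (1−p)^11
= 364 · 0.00028561 · 0.21613 = 0.022469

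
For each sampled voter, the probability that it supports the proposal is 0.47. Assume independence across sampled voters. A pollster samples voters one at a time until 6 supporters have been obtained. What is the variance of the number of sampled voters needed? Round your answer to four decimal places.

Y = total sampled voters until the sixth success; negative binomial with r=6, p=0.47.
Var(Y) = r(1−p)/p² = 6·0.53 / 0.47² = 14.395654

14.3957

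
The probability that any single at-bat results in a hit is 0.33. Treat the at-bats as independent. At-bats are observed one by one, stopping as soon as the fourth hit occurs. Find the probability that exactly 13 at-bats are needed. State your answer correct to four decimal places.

Y = trial on which the fourth success occurs; negative binomial, r=4, p=0.33.
P(Y=13) = C(12,3) · p^4 · (1−p)^9
= 220 · 0.011859 · 0.027207 = 0.070983

0.0710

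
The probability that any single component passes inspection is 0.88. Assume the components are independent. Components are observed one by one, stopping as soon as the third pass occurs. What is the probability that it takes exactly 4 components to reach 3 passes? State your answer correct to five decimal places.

0.24533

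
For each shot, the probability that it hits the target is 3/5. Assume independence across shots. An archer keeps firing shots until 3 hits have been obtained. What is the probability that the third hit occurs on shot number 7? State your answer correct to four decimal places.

Y = trial on which the third success occurs; negative binomial, r=3, p=0.60.
P(Y=7) = C(6,2) · p^3 · (1−p)^4
= 15 · 0.216 · 0.0256 = 0.082944

0.0829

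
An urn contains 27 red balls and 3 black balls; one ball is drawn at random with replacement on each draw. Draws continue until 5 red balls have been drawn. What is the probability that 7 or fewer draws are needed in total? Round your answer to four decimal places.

Finishing within 7 draws ⇔ at least 5 successes in the first 7. With X ~ Binomial(7, 0.90), P(Y ≤ 7) = 1 − P(X ≤ 4).
  k=0: C(7,0)·0.90^0·0.10^7 = 0.000000
  k=1: C(7,1)·0.90^1·0.10^6 = 0.000006
  k=2: C(7,2)·0.90^2·0.10^5 = 0.000170
  k=3: C(7,3)·0.90^3·0.10^4 = 0.002551
  k=4: C(7,4)·0.90^4·0.10^3 = 0.022964
1 − 0.025691 = 0.974309

0.9743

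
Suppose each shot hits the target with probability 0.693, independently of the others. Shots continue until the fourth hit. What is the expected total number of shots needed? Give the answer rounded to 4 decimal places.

5.7720

Y = total shots until the fourth success; negative binomial with r=4, p=0.693.
E[Y] = r / p = 4 / 0.693 = 5.772006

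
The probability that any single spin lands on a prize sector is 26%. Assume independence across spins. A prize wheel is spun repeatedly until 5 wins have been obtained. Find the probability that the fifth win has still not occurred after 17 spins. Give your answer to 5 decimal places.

Needing more than 17 spins ⇔ fewer than 5 successes in the first 17. With X ~ Binomial(17, 0.26), P(Y > 17) = P(X ≤ 4).
  k=0: C(17,0)·0.26^0·0.74^17 = 0.0059833
  k=1: C(17,1)·0.26^1·0.74^16 = 0.0357380
  k=2: C(17,2)·0.26^2·0.74^15 = 0.1004527
  k=3: C(17,3)·0.26^3·0.74^14 = 0.1764709
  k=4: C(17,4)·0.26^4·0.74^13 = 0.2170115
P(X ≤ 4) = 0.5356562

0.53566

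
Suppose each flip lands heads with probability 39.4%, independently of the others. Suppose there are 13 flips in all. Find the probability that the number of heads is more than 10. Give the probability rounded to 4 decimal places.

X ~ Binomial(13, 0.394); P(X ≥ 11) = Σ C(13,k) p^k (1−p)^(13−k) over k:
  k=11: C(13,11)·0.394^11·0.606^2 = 0.001017
  k=12: C(13,12)·0.394^12·0.606^1 = 0.000110
  k=13: C(13,13)·0.394^13·0.606^0 = 0.000006
Total = 0.001133

0.0011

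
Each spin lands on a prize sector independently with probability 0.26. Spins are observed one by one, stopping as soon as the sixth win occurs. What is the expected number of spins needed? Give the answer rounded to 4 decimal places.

23.0769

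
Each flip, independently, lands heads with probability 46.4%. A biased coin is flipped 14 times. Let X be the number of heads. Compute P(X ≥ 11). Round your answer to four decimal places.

0.0150

X ~ Binomial(14, 0.464); P(X ≥ 11) = Σ C(14,k) p^k (1−p)^(14−k) over k:
  k=11: C(14,11)·0.464^11·0.536^3 = 0.012031
  k=12: C(14,12)·0.464^12·0.536^2 = 0.002604
  k=13: C(14,13)·0.464^13·0.536^1 = 0.000347
  k=14: C(14,14)·0.464^14·0.536^0 = 0.000021
Total = 0.015003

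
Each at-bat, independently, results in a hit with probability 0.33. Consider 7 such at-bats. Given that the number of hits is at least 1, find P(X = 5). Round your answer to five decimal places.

0.03927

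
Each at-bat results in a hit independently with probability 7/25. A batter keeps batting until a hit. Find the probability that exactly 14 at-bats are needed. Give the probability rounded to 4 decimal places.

Geometric (trials to first success), p = 0.28.
P(Y = 14) = (1−p)^13 · p = 0.013974 · 0.28 = 0.003913

0.0039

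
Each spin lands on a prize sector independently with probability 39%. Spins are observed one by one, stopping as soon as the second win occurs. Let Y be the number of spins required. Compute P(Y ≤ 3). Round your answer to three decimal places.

0.338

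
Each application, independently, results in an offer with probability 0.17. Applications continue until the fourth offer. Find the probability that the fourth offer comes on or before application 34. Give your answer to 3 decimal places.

0.853

Finishing within 34 applications ⇔ at least 4 successes in the first 34. With X ~ Binomial(34, 0.17), P(Y ≤ 34) = 1 − P(X ≤ 3).
  k=0: C(34,0)·0.17^0·0.83^34 = 0.00177
  k=1: C(34,1)·0.17^1·0.83^33 = 0.01235
  k=2: C(34,2)·0.17^2·0.83^32 = 0.04172
  k=3: C(34,3)·0.17^3·0.83^31 = 0.09115
1 − 0.14699 = 0.85301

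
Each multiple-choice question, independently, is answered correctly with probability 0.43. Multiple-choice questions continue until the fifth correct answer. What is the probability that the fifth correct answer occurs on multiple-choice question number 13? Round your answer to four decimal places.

0.0811

Y = trial on which the fifth success occurs; negative binomial, r=5, p=0.43.
P(Y=13) = C(12,4) · p^5 · (1−p)^8
= 495 · 0.014701 · 0.011143 = 0.081086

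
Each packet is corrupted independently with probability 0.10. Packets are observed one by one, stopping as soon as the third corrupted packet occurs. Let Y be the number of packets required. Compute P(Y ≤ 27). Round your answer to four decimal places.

0.5154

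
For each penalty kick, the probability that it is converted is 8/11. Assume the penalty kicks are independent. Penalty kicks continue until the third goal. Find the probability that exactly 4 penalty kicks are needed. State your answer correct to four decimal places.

0.3147

Y = trial on which the third success occurs; negative binomial, r=3, p=0.727273.
P(Y=4) = C(3,2) · p^3 · (1−p)^1
= 3 · 0.38467 · 0.27273 = 0.314733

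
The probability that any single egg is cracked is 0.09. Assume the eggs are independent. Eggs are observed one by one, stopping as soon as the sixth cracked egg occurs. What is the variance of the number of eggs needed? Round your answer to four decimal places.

674.0741

Y = total eggs until the sixth success; negative binomial with r=6, p=0.09.
Var(Y) = r(1−p)/p² = 6·0.91 / 0.09² = 674.074074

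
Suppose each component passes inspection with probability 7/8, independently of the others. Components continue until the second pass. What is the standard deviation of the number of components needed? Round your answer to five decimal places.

0.57143

Y = total components until the second success; negative binomial with r=2, p=0.875.
SD(Y) = √[r(1−p)/p²] = √(0.3265306) = 0.5714286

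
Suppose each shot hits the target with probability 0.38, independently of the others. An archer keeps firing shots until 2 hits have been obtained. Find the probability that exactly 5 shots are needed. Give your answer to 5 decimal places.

0.13766

Y = trial on which the second success occurs; negative binomial, r=2, p=0.38.
P(Y=5) = C(4,1) · p^2 · (1−p)^3
= 4 · 0.1444 · 0.23833 = 0.1376583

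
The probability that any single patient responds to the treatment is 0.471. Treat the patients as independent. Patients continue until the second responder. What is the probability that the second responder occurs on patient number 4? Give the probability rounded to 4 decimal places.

0.1862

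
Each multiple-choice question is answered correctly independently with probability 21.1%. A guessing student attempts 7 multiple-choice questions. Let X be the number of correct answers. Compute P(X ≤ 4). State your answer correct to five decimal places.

X ~ Binomial(7, 0.211); P(X ≤ 4) = Σ C(7,k) p^k (1−p)^(7−k) over k:
  k=0: C(7,0)·0.211^0·0.789^7 = 0.1903439
  k=1: C(7,1)·0.211^1·0.789^6 = 0.3563219
  k=2: C(7,2)·0.211^2·0.789^5 = 0.2858704
  k=3: C(7,3)·0.211^3·0.789^4 = 0.1274158
  k=4: C(7,4)·0.211^4·0.789^3 = 0.0340745
Total = 0.9940265

0.99403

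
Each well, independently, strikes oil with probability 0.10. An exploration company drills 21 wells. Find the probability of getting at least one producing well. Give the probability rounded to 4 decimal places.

0.8906

P(at least one) = 1 − P(none) = 1 − (1 − 0.10)^21
= 1 − 0.109419 = 0.890581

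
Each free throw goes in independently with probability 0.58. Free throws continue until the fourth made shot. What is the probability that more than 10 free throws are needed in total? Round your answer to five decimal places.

Needing more than 10 free throws ⇔ fewer than 4 successes in the first 10. With X ~ Binomial(10, 0.58), P(Y > 10) = P(X ≤ 3).
  k=0: C(10,0)·0.58^0·0.42^10 = 0.0001708
  k=1: C(10,1)·0.58^1·0.42^9 = 0.0023587
  k=2: C(10,2)·0.58^2·0.42^8 = 0.0146576
  k=3: C(10,3)·0.58^3·0.42^7 = 0.0539772
P(X ≤ 3) = 0.0711643

0.07116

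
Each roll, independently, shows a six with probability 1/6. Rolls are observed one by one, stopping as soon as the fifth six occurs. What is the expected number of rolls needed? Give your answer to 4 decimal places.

Y = total rolls until the fifth success; negative binomial with r=5, p=0.166667.
E[Y] = r / p = 5 / 0.166667 = 30.000000

30.0000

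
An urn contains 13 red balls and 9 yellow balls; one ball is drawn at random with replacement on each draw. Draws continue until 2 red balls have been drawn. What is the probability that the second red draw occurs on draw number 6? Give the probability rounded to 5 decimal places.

0.04890

Y = trial on which the second success occurs; negative binomial, r=2, p=0.590909.
P(Y=6) = C(5,1) · p^2 · (1−p)^4
= 5 · 0.34917 · 0.028008 = 0.0488980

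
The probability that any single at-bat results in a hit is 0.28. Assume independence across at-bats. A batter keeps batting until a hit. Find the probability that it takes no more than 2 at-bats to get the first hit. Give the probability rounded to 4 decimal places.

0.4816

Y = number of at-bats to the first success; geometric, p = 0.28.
P(Y ≤ 2) = 1 − (1−p)^2 = 1 − 0.518400 = 0.481600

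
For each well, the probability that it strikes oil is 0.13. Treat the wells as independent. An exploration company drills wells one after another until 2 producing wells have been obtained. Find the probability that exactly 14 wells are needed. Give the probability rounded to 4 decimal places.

0.0413

Y = trial on which the second success occurs; negative binomial, r=2, p=0.13.
P(Y=14) = C(13,1) · p^2 · (1−p)^12
= 13 · 0.0169 · 0.18803 = 0.041311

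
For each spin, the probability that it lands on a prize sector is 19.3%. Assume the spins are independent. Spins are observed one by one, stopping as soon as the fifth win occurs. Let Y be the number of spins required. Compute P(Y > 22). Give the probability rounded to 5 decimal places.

Needing more than 22 spins ⇔ fewer than 5 successes in the first 22. With X ~ Binomial(22, 0.193), P(Y > 22) = P(X ≤ 4).
  k=0: C(22,0)·0.193^0·0.807^22 = 0.0089375
  k=1: C(22,1)·0.193^1·0.807^21 = 0.0470245
  k=2: C(22,2)·0.193^2·0.807^20 = 0.1180857
  k=3: C(22,3)·0.193^3·0.807^19 = 0.1882738
  k=4: C(22,4)·0.193^4·0.807^18 = 0.2138785
P(X ≤ 4) = 0.5762000

0.57620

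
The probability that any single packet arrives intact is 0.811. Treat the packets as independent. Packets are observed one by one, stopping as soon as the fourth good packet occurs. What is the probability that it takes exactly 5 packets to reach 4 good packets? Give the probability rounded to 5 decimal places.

0.32704

Y = trial on which the fourth success occurs; negative binomial, r=4, p=0.811.
P(Y=5) = C(4,3) · p^4 · (1−p)^1
= 4 · 0.4326 · 0.189 = 0.3270433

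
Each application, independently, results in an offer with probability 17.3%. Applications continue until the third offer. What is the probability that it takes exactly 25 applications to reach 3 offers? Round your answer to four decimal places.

Y = trial on which the third success occurs; negative binomial, r=3, p=0.173.
P(Y=25) = C(24,2) · p^3 · (1−p)^22
= 276 · 0.0051777 · 0.015315 = 0.021886

0.0219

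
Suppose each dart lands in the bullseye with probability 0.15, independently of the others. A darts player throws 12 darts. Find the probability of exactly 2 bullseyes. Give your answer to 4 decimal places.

X ~ Binomial(n=12, p=0.15).
P(X=2) = C(12,2) · p^2 · (1−p)^10
= 66 · 0.0225 · 0.19687 = 0.292358

0.2924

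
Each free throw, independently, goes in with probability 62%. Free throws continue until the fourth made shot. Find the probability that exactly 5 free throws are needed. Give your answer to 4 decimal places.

0.2246

Y = trial on which the fourth success occurs; negative binomial, r=4, p=0.62.
P(Y=5) = C(4,3) · p^4 · (1−p)^1
= 4 · 0.14776 · 0.38 = 0.224600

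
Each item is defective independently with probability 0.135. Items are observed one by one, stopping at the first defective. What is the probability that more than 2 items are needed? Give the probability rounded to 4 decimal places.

0.7482

Y = number of items to the first success; geometric, p = 0.135.
P(Y > 2) = P(first 2 all fail) = (1−p)^2 = 0.748225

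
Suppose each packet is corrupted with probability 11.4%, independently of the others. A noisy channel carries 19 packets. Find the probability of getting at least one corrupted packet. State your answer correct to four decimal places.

0.8997

P(at least one) = 1 − P(none) = 1 − (1 − 0.114)^19
= 1 − 0.100286 = 0.899714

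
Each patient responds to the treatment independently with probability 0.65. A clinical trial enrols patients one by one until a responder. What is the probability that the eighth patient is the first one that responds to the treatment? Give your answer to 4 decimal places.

0.0004

Geometric (trials to first success), p = 0.65.
P(Y = 8) = (1−p)^7 · p = 0.00064339 · 0.65 = 0.000418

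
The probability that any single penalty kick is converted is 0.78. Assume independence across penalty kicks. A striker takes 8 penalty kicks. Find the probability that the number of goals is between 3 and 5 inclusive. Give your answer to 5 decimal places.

X ~ Binomial(8, 0.78); P(3 ≤ X ≤ 5) = Σ C(8,k) p^k (1−p)^(8−k) over k:
  k=3: C(8,3)·0.78^3·0.22^5 = 0.0136957
  k=4: C(8,4)·0.78^4·0.22^4 = 0.0606970
  k=5: C(8,5)·0.78^5·0.22^3 = 0.1721587
Total = 0.2465515

0.24655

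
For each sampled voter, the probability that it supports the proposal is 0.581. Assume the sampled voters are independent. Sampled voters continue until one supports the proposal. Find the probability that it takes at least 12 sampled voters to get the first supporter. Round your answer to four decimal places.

0.0001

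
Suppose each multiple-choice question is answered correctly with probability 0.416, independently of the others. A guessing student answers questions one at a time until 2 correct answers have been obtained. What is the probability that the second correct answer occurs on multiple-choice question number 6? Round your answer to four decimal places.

0.1006

Y = trial on which the second success occurs; negative binomial, r=2, p=0.416.
P(Y=6) = C(5,1) · p^2 · (1−p)^4
= 5 · 0.17306 · 0.11632 = 0.100649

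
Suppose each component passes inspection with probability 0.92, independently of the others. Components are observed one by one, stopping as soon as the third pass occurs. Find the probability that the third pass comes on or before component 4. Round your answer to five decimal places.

Finishing within 4 components ⇔ at least 3 successes in the first 4. With X ~ Binomial(4, 0.92), P(Y ≤ 4) = 1 − P(X ≤ 2).
  k=0: C(4,0)·0.92^0·0.08^4 = 0.0000410
  k=1: C(4,1)·0.92^1·0.08^3 = 0.0018842
  k=2: C(4,2)·0.92^2·0.08^2 = 0.0325018
1 − 0.0344269 = 0.9655731

0.96557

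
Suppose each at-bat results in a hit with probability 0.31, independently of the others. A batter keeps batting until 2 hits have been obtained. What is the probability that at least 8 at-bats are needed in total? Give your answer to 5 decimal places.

Needing more than 7 at-bats ⇔ fewer than 2 successes in the first 7. With X ~ Binomial(7, 0.31), P(Y > 7) = P(X ≤ 1).
  k=0: C(7,0)·0.31^0·0.69^7 = 0.0744635
  k=1: C(7,1)·0.31^1·0.69^6 = 0.2341824
P(X ≤ 1) = 0.3086459

0.30865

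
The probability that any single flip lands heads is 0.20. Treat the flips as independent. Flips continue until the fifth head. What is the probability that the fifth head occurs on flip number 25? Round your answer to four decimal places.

Y = trial on which the fifth success occurs; negative binomial, r=5, p=0.20.
P(Y=25) = C(24,4) · p^5 · (1−p)^20
= 10626 · 0.00032 · 0.011529 = 0.039203

0.0392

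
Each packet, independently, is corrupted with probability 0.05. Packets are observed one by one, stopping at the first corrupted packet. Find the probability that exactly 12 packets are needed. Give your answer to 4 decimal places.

0.0284

Geometric (trials to first success), p = 0.05.
P(Y = 12) = (1−p)^11 · p = 0.5688 · 0.05 = 0.028440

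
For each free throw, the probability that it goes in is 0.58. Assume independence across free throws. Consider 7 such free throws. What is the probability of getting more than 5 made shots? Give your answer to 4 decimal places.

X ~ Binomial(7, 0.58); P(X ≥ 6) = Σ C(7,k) p^k (1−p)^(7−k) over k:
  k=6: C(7,6)·0.58^6·0.42^1 = 0.111922
  k=7: C(7,7)·0.58^7·0.42^0 = 0.022080
Total = 0.134002

0.1340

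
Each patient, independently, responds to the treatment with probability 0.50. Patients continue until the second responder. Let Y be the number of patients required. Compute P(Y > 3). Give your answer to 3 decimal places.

Needing more than 3 patients ⇔ fewer than 2 successes in the first 3. With X ~ Binomial(3, 0.50), P(Y > 3) = P(X ≤ 1).
  k=0: C(3,0)·0.50^0·0.50^3 = 0.12500
  k=1: C(3,1)·0.50^1·0.50^2 = 0.37500
P(X ≤ 1) = 0.50000

0.500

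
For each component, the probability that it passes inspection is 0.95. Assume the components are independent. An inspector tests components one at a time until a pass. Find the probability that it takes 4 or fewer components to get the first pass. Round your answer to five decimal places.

0.99999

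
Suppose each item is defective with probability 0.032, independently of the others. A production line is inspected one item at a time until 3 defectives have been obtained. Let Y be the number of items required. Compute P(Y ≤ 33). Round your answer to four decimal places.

0.0879

Finishing within 33 items ⇔ at least 3 successes in the first 33. With X ~ Binomial(33, 0.032), P(Y ≤ 33) = 1 − P(X ≤ 2).
  k=0: C(33,0)·0.032^0·0.968^33 = 0.341890
  k=1: C(33,1)·0.032^1·0.968^32 = 0.372971
  k=2: C(33,2)·0.032^2·0.968^31 = 0.197274
1 − 0.912136 = 0.087864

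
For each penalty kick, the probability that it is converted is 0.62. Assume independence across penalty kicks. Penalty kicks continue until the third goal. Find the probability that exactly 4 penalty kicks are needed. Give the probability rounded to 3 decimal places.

Y = trial on which the third success occurs; negative binomial, r=3, p=0.62.
P(Y=4) = C(3,2) · p^3 · (1−p)^1
= 3 · 0.23833 · 0.38 = 0.27169

0.272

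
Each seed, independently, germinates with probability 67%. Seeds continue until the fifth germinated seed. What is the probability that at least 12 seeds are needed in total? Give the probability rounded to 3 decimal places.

0.037

Needing more than 11 seeds ⇔ fewer than 5 successes in the first 11. With X ~ Binomial(11, 0.67), P(Y > 11) = P(X ≤ 4).
  k=0: C(11,0)·0.67^0·0.33^11 = 0.00001
  k=1: C(11,1)·0.67^1·0.33^10 = 0.00011
  k=2: C(11,2)·0.67^2·0.33^9 = 0.00115
  k=3: C(11,3)·0.67^3·0.33^8 = 0.00698
  k=4: C(11,4)·0.67^4·0.33^7 = 0.02834
P(X ≤ 4) = 0.03658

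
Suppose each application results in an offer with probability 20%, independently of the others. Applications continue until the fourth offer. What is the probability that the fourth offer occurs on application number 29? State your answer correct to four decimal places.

0.0198

Y = trial on which the fourth success occurs; negative binomial, r=4, p=0.20.
P(Y=29) = C(28,3) · p^4 · (1−p)^25
= 3276 · 0.0016 · 0.0037779 = 0.019802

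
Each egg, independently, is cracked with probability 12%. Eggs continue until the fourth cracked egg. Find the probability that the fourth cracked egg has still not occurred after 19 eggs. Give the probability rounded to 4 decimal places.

0.8133

Needing more than 19 eggs ⇔ fewer than 4 successes in the first 19. With X ~ Binomial(19, 0.12), P(Y > 19) = P(X ≤ 3).
  k=0: C(19,0)·0.12^0·0.88^19 = 0.088140
  k=1: C(19,1)·0.12^1·0.88^18 = 0.228362
  k=2: C(19,2)·0.12^2·0.88^17 = 0.280262
  k=3: C(19,3)·0.12^3·0.88^16 = 0.216566
P(X ≤ 3) = 0.813329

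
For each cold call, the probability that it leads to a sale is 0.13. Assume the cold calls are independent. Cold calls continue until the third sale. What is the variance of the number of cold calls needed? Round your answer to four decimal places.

Y = total cold calls until the third success; negative binomial with r=3, p=0.13.
Var(Y) = r(1−p)/p² = 3·0.87 / 0.13² = 154.437870

154.4379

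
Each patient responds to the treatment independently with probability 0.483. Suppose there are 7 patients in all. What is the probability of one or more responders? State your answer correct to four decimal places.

0.9901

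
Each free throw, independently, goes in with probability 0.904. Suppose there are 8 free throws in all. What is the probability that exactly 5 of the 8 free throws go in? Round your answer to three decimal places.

X ~ Binomial(n=8, p=0.904).
P(X=5) = C(8,5) · p^5 · (1−p)^3
= 56 · 0.60373 · 0.00088474 = 0.02991

0.030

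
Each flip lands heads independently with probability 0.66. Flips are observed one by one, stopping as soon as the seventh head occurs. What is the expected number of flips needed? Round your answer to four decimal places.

10.6061

Y = total flips until the seventh success; negative binomial with r=7, p=0.66.
E[Y] = r / p = 7 / 0.66 = 10.606061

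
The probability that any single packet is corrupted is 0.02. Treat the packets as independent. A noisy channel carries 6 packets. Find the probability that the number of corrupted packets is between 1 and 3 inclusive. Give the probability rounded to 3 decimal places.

0.114

X ~ Binomial(6, 0.02); P(1 ≤ X ≤ 3) = Σ C(6,k) p^k (1−p)^(6−k) over k:
  k=1: C(6,1)·0.02^1·0.98^5 = 0.10847
  k=2: C(6,2)·0.02^2·0.98^4 = 0.00553
  k=3: C(6,3)·0.02^3·0.98^3 = 0.00015
Total = 0.11416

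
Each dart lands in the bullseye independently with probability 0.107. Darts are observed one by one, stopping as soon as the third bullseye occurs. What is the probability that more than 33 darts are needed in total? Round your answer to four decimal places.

Needing more than 33 darts ⇔ fewer than 3 successes in the first 33. With X ~ Binomial(33, 0.107), P(Y > 33) = P(X ≤ 2).
  k=0: C(33,0)·0.107^0·0.893^33 = 0.023884
  k=1: C(33,1)·0.107^1·0.893^32 = 0.094437
  k=2: C(33,2)·0.107^2·0.893^31 = 0.181049
P(X ≤ 2) = 0.299370

0.2994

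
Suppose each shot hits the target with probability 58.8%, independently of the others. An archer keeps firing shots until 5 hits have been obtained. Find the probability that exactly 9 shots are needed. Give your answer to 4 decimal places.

Y = trial on which the fifth success occurs; negative binomial, r=5, p=0.588.
P(Y=9) = C(8,4) · p^5 · (1−p)^4
= 70 · 0.070289 · 0.028813 = 0.141766

0.1418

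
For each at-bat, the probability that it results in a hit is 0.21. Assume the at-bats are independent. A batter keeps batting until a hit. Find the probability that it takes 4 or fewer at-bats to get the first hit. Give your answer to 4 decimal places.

0.6105

Y = number of at-bats to the first success; geometric, p = 0.21.
P(Y ≤ 4) = 1 − (1−p)^4 = 1 − 0.389501 = 0.610499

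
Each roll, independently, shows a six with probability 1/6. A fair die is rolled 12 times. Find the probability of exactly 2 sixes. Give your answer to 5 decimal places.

X ~ Binomial(n=12, p=0.166667).
P(X=2) = C(12,2) · p^2 · (1−p)^10
= 66 · 0.027778 · 0.16151 = 0.2960936

0.29609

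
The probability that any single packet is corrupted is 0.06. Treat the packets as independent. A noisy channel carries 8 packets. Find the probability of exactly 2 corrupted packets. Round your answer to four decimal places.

0.0695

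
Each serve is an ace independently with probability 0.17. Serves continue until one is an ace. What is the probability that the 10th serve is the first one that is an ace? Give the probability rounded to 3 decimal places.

Geometric (trials to first success), p = 0.17.
P(Y = 10) = (1−p)^9 · p = 0.18694 · 0.17 = 0.03178

0.032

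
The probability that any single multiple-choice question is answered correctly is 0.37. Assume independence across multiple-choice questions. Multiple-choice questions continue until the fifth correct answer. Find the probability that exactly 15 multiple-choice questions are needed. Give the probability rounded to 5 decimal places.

0.06837

Y = trial on which the fifth success occurs; negative binomial, r=5, p=0.37.
P(Y=15) = C(14,4) · p^5 · (1−p)^10
= 1001 · 0.0069344 · 0.0098493 = 0.0683673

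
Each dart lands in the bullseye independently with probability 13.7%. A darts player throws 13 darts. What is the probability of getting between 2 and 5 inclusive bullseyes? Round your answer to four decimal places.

0.5440

X ~ Binomial(13, 0.137); P(2 ≤ X ≤ 5) = Σ C(13,k) p^k (1−p)^(13−k) over k:
  k=2: C(13,2)·0.137^2·0.863^11 = 0.289504
  k=3: C(13,3)·0.137^3·0.863^10 = 0.168514
  k=4: C(13,4)·0.137^4·0.863^9 = 0.066878
  k=5: C(13,5)·0.137^5·0.863^8 = 0.019110
Total = 0.544006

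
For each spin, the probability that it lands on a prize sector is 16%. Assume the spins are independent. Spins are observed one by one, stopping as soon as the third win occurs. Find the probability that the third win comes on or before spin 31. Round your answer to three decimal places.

0.893

Finishing within 31 spins ⇔ at least 3 successes in the first 31. With X ~ Binomial(31, 0.16), P(Y ≤ 31) = 1 − P(X ≤ 2).
  k=0: C(31,0)·0.16^0·0.84^31 = 0.00449
  k=1: C(31,1)·0.16^1·0.84^30 = 0.02654
  k=2: C(31,2)·0.16^2·0.84^29 = 0.07582
1 − 0.10685 = 0.89315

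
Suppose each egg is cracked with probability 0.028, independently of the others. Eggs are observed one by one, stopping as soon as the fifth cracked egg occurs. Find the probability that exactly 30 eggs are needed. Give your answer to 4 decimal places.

0.0002

Y = trial on which the fifth success occurs; negative binomial, r=5, p=0.028.
P(Y=30) = C(29,4) · p^5 · (1−p)^25
= 23751 · 1.721e-08 · 0.49165 = 0.000201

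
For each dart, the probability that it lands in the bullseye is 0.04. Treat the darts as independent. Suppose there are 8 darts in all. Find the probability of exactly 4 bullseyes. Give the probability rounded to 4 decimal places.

0.0002

X ~ Binomial(n=8, p=0.04).
P(X=4) = C(8,4) · p^4 · (1−p)^4
= 70 · 2.56e-06 · 0.84935 = 0.000152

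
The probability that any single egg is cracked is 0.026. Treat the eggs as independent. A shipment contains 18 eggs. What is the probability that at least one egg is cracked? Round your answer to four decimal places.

0.3776

P(at least one) = 1 − P(none) = 1 − (1 − 0.026)^18
= 1 − 0.622388 = 0.377612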